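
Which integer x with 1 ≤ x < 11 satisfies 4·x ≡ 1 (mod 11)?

3

4·3 = 12 = 1·11 + 1, so 4⁻¹ ≡ 3 (mod 11).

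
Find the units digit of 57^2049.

The units digit of 57^n cycles with period 4: 7, 9, 3, 1, …
2049 mod 4 = 1, so the last digit matches 7^1 = 7.

7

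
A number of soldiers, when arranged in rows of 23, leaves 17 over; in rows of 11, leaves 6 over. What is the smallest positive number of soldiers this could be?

17

x ≡ 6 (mod 11) gives x ∈ {6, 17}.
The first of these with x mod 23 = 17 is 17.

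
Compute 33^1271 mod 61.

Square-and-reduce mod 61: 33^1≡33, 33^2≡52, 33^4≡20, 33^8≡34, 33^16≡58, 33^32≡9, 33^64≡20, 33^128≡34, 33^256≡58, 33^512≡9, 33^1024≡20.
1271 = 1 + 2 + 4 + 16 + 32 + 64 + 128 + 1024, so 33^1271 ≡ 33·52·20·58·9·20·34·20 ≡ 28 (mod 61).

28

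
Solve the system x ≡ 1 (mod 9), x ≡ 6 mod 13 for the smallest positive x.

19

x ≡ 1 (mod 9) gives x ∈ {1, 10, 19}.
The first of these with x mod 13 = 6 is 19.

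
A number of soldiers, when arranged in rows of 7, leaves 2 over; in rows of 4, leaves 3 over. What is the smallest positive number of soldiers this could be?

x ≡ 3 (mod 4) gives x ∈ {3, 7, 11, 15, 19, 23}.
The first of these with x mod 7 = 2 is 23.

23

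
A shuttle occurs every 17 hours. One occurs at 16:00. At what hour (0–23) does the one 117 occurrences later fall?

117·17 = 1989.
1989 mod 24 = 21 (since 82·24 = 1968).
(16 + 21) mod 24 = 13.

13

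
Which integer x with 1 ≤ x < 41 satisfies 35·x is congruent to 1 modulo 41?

34

41 = 1·35 + 6
35 = 5·6 + 5
6 = 1·5 + 1
5 = 5·1 + 0
Back-substituting gives 35·34 ≡ 1 (mod 41).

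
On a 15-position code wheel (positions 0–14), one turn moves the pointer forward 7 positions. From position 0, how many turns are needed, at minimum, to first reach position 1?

13

7·13 = 91 = 6·15 + 1, so 7⁻¹ ≡ 13 (mod 15).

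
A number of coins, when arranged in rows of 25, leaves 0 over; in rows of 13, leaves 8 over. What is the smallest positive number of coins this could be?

Since 13·2 ≡ 1 (mod 25), take x = 8 + 13·((0−8)·2 mod 25) = 8 + 13·9 = 125.
Check: 125 mod 25 = 0, 125 mod 13 = 8.

125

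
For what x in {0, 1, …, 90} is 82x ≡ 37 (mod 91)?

6

82⁻¹ ≡ 10 (mod 91) because 82·10 = 820 = 9·91 + 1.
So x ≡ 10·37 = 370 ≡ 6 (mod 91).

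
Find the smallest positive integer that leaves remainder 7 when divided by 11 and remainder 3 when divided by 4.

7

Since 4·3 ≡ 1 (mod 11), take x = 3 + 4·((7−3)·3 mod 11) = 3 + 4·1 = 7.
Check: 7 mod 11 = 7, 7 mod 4 = 3.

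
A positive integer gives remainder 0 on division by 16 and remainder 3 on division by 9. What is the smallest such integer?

48

Since 9·9 ≡ 1 (mod 16), take x = 3 + 9·((0−3)·9 mod 16) = 3 + 9·5 = 48.
Check: 48 mod 16 = 0, 48 mod 9 = 3.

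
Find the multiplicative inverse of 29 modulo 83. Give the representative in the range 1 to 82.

83 = 2·29 + 25
29 = 1·25 + 4
25 = 6·4 + 1
4 = 4·1 + 0
Back-substituting gives 29·63 ≡ 1 (mod 83).

63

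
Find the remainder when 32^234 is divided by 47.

Square-and-reduce mod 47: 32^1≡32, 32^2≡37, 32^4≡6, 32^8≡36, 32^16≡27, 32^32≡24, 32^64≡12, 32^128≡3.
Since 234 = 2 + 8 + 32 + 64 + 128 in binary, 32^234 ≡ 37·36·24·12·3 ≡ 6 (mod 47).

6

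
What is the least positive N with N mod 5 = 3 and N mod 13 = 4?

Since 13·2 ≡ 1 (mod 5), take x = 4 + 13·((3−4)·2 mod 5) = 4 + 13·3 = 43.
Check: 43 mod 5 = 3, 43 mod 13 = 4.

43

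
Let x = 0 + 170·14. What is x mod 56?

28

170·14 = 2380.
2380 mod 56 = 28 (since 42·56 = 2352).
(0 + 28) mod 56 = 28.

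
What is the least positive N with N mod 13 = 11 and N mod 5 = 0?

50

x ≡ 0 (mod 5) gives x ∈ {0, 5, 10, 15, 20, 25, 30, 35, …}.
The first of these with x mod 13 = 11 is 50.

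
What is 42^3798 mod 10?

The units digit of 42^n cycles with period 4: 2, 4, 8, 6, …
3798 mod 4 = 2, so the last digit matches 2^2 = 4.

4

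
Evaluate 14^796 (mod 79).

21

Square-and-reduce mod 79: 14^1≡14, 14^2≡38, 14^4≡22, 14^8≡10, 14^16≡21, 14^32≡46, 14^64≡62, 14^128≡52, 14^256≡18, 14^512≡8.
Since 796 = 4 + 8 + 16 + 256 + 512 in binary, 14^796 ≡ 22·10·21·18·8 ≡ 21 (mod 79).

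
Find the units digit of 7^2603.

Last digits of 7^n: 7, 9, 3, 1 (period 4).
2603 mod 4 = 3, so the last digit matches 7^3 = 3.

3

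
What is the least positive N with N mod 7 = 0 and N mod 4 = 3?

x ≡ 3 (mod 4) gives x ∈ {3, 7}.
The first of these with x mod 7 = 0 is 7.

7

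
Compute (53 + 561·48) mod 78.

561·48 = 26928.
Dividing 26928 by 78 gives quotient 345 and remainder 18.
(53 + 18) mod 78 = 71.

71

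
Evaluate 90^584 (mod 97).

Square-and-reduce mod 97: 90^1≡90, 90^2≡49, 90^4≡73, 90^8≡91, 90^16≡36, 90^32≡35, 90^64≡61, 90^128≡35, 90^256≡61, 90^512≡35.
584 = 8 + 64 + 512, so 90^584 ≡ 91·61·35 ≡ 91 (mod 97).

91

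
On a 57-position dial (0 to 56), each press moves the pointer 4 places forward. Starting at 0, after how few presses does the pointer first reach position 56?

4⁻¹ ≡ 43 (mod 57) because 4·43 = 172 = 3·57 + 1.
So x ≡ 43·56 = 2408 ≡ 14 (mod 57).
Check: 4·14 = 56 = 0·57 + 56.

14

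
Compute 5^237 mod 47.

11

Successive squares of 5 mod 47: 5^1≡5, 5^2≡25, 5^4≡14, 5^8≡8, 5^16≡17, 5^32≡7, 5^64≡2, 5^128≡4.
237 = 1 + 4 + 8 + 32 + 64 + 128, so 5^237 ≡ 5·14·8·7·2·4 ≡ 11 (mod 47).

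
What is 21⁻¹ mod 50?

21·31 = 651 = 13·50 + 1, so 21⁻¹ ≡ 31 (mod 50).

31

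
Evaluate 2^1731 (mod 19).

8

By repeated squaring mod 19: 2^1≡2, 2^2≡4, 2^4≡16, 2^8≡9, 2^16≡5, 2^32≡6, 2^64≡17, 2^128≡4, 2^256≡16, 2^512≡9, 2^1024≡5.
Since 1731 = 1 + 2 + 64 + 128 + 512 + 1024 in binary, 2^1731 ≡ 2·4·17·4·9·5 ≡ 8 (mod 19).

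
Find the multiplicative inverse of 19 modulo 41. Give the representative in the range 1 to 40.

41 = 2·19 + 3
19 = 6·3 + 1
3 = 3·1 + 0
Back-substituting gives 19·13 ≡ 1 (mod 41).

13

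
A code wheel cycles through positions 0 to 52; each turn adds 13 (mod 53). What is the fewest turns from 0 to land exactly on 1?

49

53 = 4·13 + 1
13 = 13·1 + 0
Back-substituting gives 13·49 ≡ 1 (mod 53).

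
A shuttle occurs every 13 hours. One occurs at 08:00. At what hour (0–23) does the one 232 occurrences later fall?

232·13 = 3016.
3016 − 125·24 = 16, so 3016 ≡ 16 (mod 24).
(8 + 16) mod 24 = 0.

0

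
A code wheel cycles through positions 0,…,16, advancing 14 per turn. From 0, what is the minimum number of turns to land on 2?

The inverse of 14 mod 17 is 11 (since 14·11 = 154 ≡ 1).
So x ≡ 11·2 = 22 ≡ 5 (mod 17).

5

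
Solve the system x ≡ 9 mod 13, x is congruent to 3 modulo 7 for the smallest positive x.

x ≡ 3 (mod 7) gives x ∈ {3, 10, 17, 24, 31, 38, 45, 52, …}.
The first of these with x mod 13 = 9 is 87.

87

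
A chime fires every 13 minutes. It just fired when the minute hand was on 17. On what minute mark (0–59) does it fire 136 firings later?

45

136·13 = 1768.
1768 − 29·60 = 28, so 1768 ≡ 28 (mod 60).
(17 + 28) mod 60 = 45.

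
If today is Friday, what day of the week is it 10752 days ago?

10752 = 1536·7 + 0, so 10752 mod 7 = 0.
Friday − 0 days → Friday.

Friday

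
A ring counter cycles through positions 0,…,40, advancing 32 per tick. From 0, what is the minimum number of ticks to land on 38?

The inverse of 32 mod 41 is 9 (since 32·9 = 288 ≡ 1).
So x ≡ 9·38 = 342 ≡ 14 (mod 41).

14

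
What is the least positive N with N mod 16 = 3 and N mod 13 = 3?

3

x ≡ 3 (mod 13) gives x ∈ {3}.
The first of these with x mod 16 = 3 is 3.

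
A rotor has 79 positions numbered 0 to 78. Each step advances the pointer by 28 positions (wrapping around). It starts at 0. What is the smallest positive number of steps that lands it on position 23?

28⁻¹ ≡ 48 (mod 79) because 28·48 = 1344 = 17·79 + 1.
So x ≡ 48·23 = 1104 ≡ 77 (mod 79).

77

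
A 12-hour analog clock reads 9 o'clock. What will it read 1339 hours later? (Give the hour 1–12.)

4

1339 = 111·12 + 7, so 1339 mod 12 = 7.
9 + 7 → 4 on a 12-hour dial.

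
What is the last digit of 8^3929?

8

Last digits of 8^n: 8, 4, 2, 6 (period 4).
3929 leaves remainder 1 on division by 4, so 8^3929 ends in 8.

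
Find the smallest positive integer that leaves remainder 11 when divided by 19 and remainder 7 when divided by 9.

106

x ≡ 7 (mod 9) gives x ∈ {7, 16, 25, 34, 43, 52, 61, 70, …}.
The first of these with x mod 19 = 11 is 106.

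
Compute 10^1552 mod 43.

40

By repeated squaring mod 43: 10^1≡10, 10^2≡14, 10^4≡24, 10^8≡17, 10^16≡31, 10^32≡15, 10^64≡10, 10^128≡14, 10^256≡24, 10^512≡17, 10^1024≡31.
Since 1552 = 16 + 512 + 1024 in binary, 10^1552 ≡ 31·17·31 ≡ 40 (mod 43).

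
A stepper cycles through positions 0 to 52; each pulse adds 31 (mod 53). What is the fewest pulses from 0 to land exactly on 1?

12

31·12 = 372 = 7·53 + 1, so 31⁻¹ ≡ 12 (mod 53).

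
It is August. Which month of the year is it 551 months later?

July

Dividing 551 by 12 gives quotient 45 and remainder 11.
August + 11 months → July.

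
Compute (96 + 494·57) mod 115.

79

494·57 = 28158.
28158 = 244·115 + 98, so 28158 mod 115 = 98.
(96 + 98) mod 115 = 79.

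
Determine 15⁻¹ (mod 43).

15·23 = 345 = 8·43 + 1, so 15⁻¹ ≡ 23 (mod 43).

23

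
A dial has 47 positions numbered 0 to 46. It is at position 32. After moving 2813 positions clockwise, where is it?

2813 mod 47 = 40 (since 59·47 = 2773).
(32 + 40) mod 47 = 25.

25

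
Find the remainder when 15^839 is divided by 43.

Successive squares of 15 mod 43: 15^1≡15, 15^2≡10, 15^4≡14, 15^8≡24, 15^16≡17, 15^32≡31, 15^64≡15, 15^128≡10, 15^256≡14, 15^512≡24.
839 = 1 + 2 + 4 + 64 + 256 + 512, so 15^839 ≡ 15·10·14·15·14·24 ≡ 23 (mod 43).

23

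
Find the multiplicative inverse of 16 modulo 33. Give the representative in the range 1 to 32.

16·31 = 496 = 15·33 + 1, so 16⁻¹ ≡ 31 (mod 33).

31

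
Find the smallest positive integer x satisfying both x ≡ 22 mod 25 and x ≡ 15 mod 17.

372

Since 17·3 ≡ 1 (mod 25), take x = 15 + 17·((22−15)·3 mod 25) = 15 + 17·21 = 372.
Check: 372 mod 25 = 22, 372 mod 17 = 15.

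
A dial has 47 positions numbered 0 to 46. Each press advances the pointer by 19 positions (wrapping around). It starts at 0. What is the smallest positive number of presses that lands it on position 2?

10

The inverse of 19 mod 47 is 5 (since 19·5 = 95 ≡ 1).
Multiplying both sides by 5: x ≡ 5·2 = 10 ≡ 10 (mod 47).
Check: 19·10 = 190 = 4·47 + 2.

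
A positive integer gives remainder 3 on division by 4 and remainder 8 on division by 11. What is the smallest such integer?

19

x ≡ 3 (mod 4) gives x ∈ {3, 7, 11, 15, 19}.
The first of these with x mod 11 = 8 is 19.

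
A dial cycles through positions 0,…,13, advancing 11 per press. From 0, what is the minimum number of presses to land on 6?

The inverse of 11 mod 14 is 9 (since 11·9 = 99 ≡ 1).
So x ≡ 9·6 = 54 ≡ 12 (mod 14).

12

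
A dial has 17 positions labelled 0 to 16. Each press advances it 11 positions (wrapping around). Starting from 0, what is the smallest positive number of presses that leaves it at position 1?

14

11·14 = 154 = 9·17 + 1, so 11⁻¹ ≡ 14 (mod 17).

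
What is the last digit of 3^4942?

Powers of 3 mod 10 repeat with period 4: 3, 9, 7, 1.
4942 mod 4 = 2, so the last digit matches 3^2 = 9.

9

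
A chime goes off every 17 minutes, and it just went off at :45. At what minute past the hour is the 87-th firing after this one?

87·17 = 1479.
1479 mod 60 = 39 (since 24·60 = 1440).
(45 + 39) mod 60 = 24.

24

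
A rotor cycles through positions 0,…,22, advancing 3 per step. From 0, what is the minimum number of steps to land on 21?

3⁻¹ ≡ 8 (mod 23) because 3·8 = 24 = 1·23 + 1.
So x ≡ 8·21 = 168 ≡ 7 (mod 23).

7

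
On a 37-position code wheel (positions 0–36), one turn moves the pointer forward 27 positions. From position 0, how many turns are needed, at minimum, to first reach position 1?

11

27·11 = 297 = 8·37 + 1, so 27⁻¹ ≡ 11 (mod 37).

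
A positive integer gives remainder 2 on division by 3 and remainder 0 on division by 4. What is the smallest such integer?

8

x ≡ 2 (mod 3) gives x ∈ {2, 5, 8}.
The first of these with x mod 4 = 0 is 8.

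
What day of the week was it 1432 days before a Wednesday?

Saturday

1432 = 204·7 + 4, so 1432 mod 7 = 4.
Wednesday − 4 days → Saturday.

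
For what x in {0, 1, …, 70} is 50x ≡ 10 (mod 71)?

50⁻¹ ≡ 27 (mod 71) because 50·27 = 1350 = 19·71 + 1.
So x ≡ 27·10 = 270 ≡ 57 (mod 71).

57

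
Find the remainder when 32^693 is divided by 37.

31

By repeated squaring mod 37: 32^1≡32, 32^2≡25, 32^4≡33, 32^8≡16, 32^16≡34, 32^32≡9, 32^64≡7, 32^128≡12, 32^256≡33, 32^512≡16.
Since 693 = 1 + 4 + 16 + 32 + 128 + 512 in binary, 32^693 ≡ 32·33·34·9·12·16 ≡ 31 (mod 37).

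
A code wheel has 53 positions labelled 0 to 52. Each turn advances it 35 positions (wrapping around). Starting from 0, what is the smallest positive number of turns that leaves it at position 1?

35·50 = 1750 = 33·53 + 1, so 35⁻¹ ≡ 50 (mod 53).

50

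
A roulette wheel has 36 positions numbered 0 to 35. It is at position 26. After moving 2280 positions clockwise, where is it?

2

2280 − 63·36 = 12, so 2280 ≡ 12 (mod 36).
(26 + 12) mod 36 = 2.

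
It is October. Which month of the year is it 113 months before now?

May

113 mod 12 = 5 (since 9·12 = 108).
October − 5 months → May.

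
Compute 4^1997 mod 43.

By repeated squaring mod 43: 4^1≡4, 4^2≡16, 4^4≡41, 4^8≡4, 4^16≡16, 4^32≡41, 4^64≡4, 4^128≡16, 4^256≡41, 4^512≡4, 4^1024≡16.
Since 1997 = 1 + 4 + 8 + 64 + 128 + 256 + 512 + 1024 in binary, 4^1997 ≡ 4·41·4·4·16·41·4·16 ≡ 16 (mod 43).

16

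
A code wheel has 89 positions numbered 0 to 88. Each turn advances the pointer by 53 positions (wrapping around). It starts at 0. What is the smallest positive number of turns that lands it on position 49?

53⁻¹ ≡ 42 (mod 89) because 53·42 = 2226 = 25·89 + 1.
Multiplying both sides by 42: x ≡ 42·49 = 2058 ≡ 11 (mod 89).
Check: 53·11 = 583 = 6·89 + 49.

11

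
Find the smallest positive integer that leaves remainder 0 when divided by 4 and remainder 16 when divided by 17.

x ≡ 0 (mod 4) gives x ∈ {0, 4, 8, 12, 16}.
The first of these with x mod 17 = 16 is 16.

16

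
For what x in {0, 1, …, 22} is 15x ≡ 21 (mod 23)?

15⁻¹ ≡ 20 (mod 23) because 15·20 = 300 = 13·23 + 1.
So x ≡ 20·21 = 420 ≡ 6 (mod 23).
Check: 15·6 = 90 = 3·23 + 21.

6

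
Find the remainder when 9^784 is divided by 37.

By repeated squaring mod 37: 9^1≡9, 9^2≡7, 9^4≡12, 9^8≡33, 9^16≡16, 9^32≡34, 9^64≡9, 9^128≡7, 9^256≡12, 9^512≡33.
Since 784 = 16 + 256 + 512 in binary, 9^784 ≡ 16·12·33 ≡ 9 (mod 37).

9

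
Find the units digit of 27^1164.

Powers of 7 mod 10 repeat with period 4: 7, 9, 3, 1.
1164 mod 4 = 0, so the last digit matches 7^4 = 1.

1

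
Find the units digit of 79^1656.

1

Powers of 9 mod 10 repeat with period 2: 9, 1.
1656 leaves remainder 0 on division by 2, so 79^1656 ends in 1.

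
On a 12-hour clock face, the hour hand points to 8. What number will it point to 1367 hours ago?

9

Dividing 1367 by 12 gives quotient 113 and remainder 11.
8 − 11 → 9 on a 12-hour dial.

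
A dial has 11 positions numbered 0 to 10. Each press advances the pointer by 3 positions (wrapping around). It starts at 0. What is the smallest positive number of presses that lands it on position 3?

1

3⁻¹ ≡ 4 (mod 11) because 3·4 = 12 = 1·11 + 1.
Multiplying both sides by 4: x ≡ 4·3 = 12 ≡ 1 (mod 11).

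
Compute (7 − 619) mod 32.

619 − 19·32 = 11, so 619 ≡ 11 (mod 32).
(7 − 11) mod 32 = 28.

28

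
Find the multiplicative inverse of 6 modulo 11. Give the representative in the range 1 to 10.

2

6·2 = 12 = 1·11 + 1, so 6⁻¹ ≡ 2 (mod 11).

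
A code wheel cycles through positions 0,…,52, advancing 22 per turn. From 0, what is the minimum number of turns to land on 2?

22⁻¹ ≡ 41 (mod 53) because 22·41 = 902 = 17·53 + 1.
Multiplying both sides by 41: x ≡ 41·2 = 82 ≡ 29 (mod 53).

29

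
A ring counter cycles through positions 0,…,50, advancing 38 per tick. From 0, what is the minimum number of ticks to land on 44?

The inverse of 38 mod 51 is 47 (since 38·47 = 1786 ≡ 1).
So x ≡ 47·44 = 2068 ≡ 28 (mod 51).

28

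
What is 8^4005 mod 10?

8

Last digits of 8^n: 8, 4, 2, 6 (period 4).
4005 mod 4 = 1, so the last digit matches 8^1 = 8.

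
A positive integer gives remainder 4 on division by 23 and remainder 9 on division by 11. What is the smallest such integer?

x ≡ 9 (mod 11) gives x ∈ {9, 20, 31, 42, 53, 64, 75, 86, …}.
The first of these with x mod 23 = 4 is 119.

119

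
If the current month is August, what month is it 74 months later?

74 mod 12 = 2 (since 6·12 = 72).
August + 2 months → October.

October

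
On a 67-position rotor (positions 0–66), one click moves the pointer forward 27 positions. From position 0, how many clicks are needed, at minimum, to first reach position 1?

5

27·5 = 135 = 2·67 + 1, so 27⁻¹ ≡ 5 (mod 67).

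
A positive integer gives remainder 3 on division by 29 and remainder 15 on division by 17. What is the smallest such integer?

x ≡ 15 (mod 17) gives x ∈ {15, 32}.
The first of these with x mod 29 = 3 is 32.

32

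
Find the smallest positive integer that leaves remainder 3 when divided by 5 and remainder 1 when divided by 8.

Since 8·2 ≡ 1 (mod 5), take x = 1 + 8·((3−1)·2 mod 5) = 1 + 8·4 = 33.
Check: 33 mod 5 = 3, 33 mod 8 = 1.

33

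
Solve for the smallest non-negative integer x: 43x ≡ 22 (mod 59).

6

43⁻¹ ≡ 11 (mod 59) because 43·11 = 473 = 8·59 + 1.
Multiplying both sides by 11: x ≡ 11·22 = 242 ≡ 6 (mod 59).
Check: 43·6 = 258 = 4·59 + 22.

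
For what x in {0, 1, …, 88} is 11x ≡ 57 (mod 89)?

78

The inverse of 11 mod 89 is 81 (since 11·81 = 891 ≡ 1).
So x ≡ 81·57 = 4617 ≡ 78 (mod 89).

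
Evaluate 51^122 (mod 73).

46

By repeated squaring mod 73: 51^1≡51, 51^2≡46, 51^4≡72, 51^8≡1, 51^16≡1, 51^32≡1, 51^64≡1.
122 = 2 + 8 + 16 + 32 + 64, so 51^122 ≡ 46·1·1·1·1 ≡ 46 (mod 73).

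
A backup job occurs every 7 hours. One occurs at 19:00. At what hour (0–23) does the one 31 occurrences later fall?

31·7 = 217.
217 mod 24 = 1 (since 9·24 = 216).
(19 + 1) mod 24 = 20.

20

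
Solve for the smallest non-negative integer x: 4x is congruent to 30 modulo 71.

43

The inverse of 4 mod 71 is 18 (since 4·18 = 72 ≡ 1).
Multiplying both sides by 18: x ≡ 18·30 = 540 ≡ 43 (mod 71).
Check: 4·43 = 172 = 2·71 + 30.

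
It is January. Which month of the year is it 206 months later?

March

206 = 17·12 + 2, so 206 mod 12 = 2.
January + 2 months → March.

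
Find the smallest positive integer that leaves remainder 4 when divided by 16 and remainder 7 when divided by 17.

228

Since 17·1 ≡ 1 (mod 16), take x = 7 + 17·((4−7)·1 mod 16) = 7 + 17·13 = 228.
Check: 228 mod 16 = 4, 228 mod 17 = 7.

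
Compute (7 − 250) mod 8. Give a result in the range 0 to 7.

250 − 31·8 = 2, so 250 ≡ 2 (mod 8).
(7 − 2) mod 8 = 5.

5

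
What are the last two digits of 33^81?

33

By repeated squaring mod 100: 33^1≡33, 33^2≡89, 33^4≡21, 33^8≡41, 33^16≡81, 33^32≡61, 33^64≡21.
81 = 1 + 16 + 64, so 33^81 ≡ 33·81·21 ≡ 33 (mod 100).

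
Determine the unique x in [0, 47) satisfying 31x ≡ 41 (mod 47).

31⁻¹ ≡ 44 (mod 47) because 31·44 = 1364 = 29·47 + 1.
Multiplying both sides by 44: x ≡ 44·41 = 1804 ≡ 18 (mod 47).

18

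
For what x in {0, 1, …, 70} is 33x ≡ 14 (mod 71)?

37

The inverse of 33 mod 71 is 28 (since 33·28 = 924 ≡ 1).
So x ≡ 28·14 = 392 ≡ 37 (mod 71).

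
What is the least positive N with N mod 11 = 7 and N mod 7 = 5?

40

x ≡ 5 (mod 7) gives x ∈ {5, 12, 19, 26, 33, 40}.
The first of these with x mod 11 = 7 is 40.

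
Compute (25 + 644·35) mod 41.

644·35 = 22540.
22540 = 549·41 + 31, so 22540 mod 41 = 31.
(25 + 31) mod 41 = 15.

15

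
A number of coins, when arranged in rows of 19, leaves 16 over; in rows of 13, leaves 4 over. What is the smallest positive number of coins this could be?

225

Since 13·3 ≡ 1 (mod 19), take x = 4 + 13·((16−4)·3 mod 19) = 4 + 13·17 = 225.
Check: 225 mod 19 = 16, 225 mod 13 = 4.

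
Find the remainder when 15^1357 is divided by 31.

23

By repeated squaring mod 31: 15^1≡15, 15^2≡8, 15^4≡2, 15^8≡4, 15^16≡16, 15^32≡8, 15^64≡2, 15^128≡4, 15^256≡16, 15^512≡8, 15^1024≡2.
Since 1357 = 1 + 4 + 8 + 64 + 256 + 1024 in binary, 15^1357 ≡ 15·2·4·2·16·2 ≡ 23 (mod 31).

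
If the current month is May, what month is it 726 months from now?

726 = 60·12 + 6, so 726 mod 12 = 6.
May + 6 months → November.

November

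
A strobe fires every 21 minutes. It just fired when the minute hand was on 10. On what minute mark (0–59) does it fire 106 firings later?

16

106·21 = 2226.
2226 − 37·60 = 6, so 2226 ≡ 6 (mod 60).
(10 + 6) mod 60 = 16.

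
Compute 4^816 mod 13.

By repeated squaring mod 13: 4^1≡4, 4^2≡3, 4^4≡9, 4^8≡3, 4^16≡9, 4^32≡3, 4^64≡9, 4^128≡3, 4^256≡9, 4^512≡3.
Since 816 = 16 + 32 + 256 + 512 in binary, 4^816 ≡ 9·3·9·3 ≡ 1 (mod 13).

1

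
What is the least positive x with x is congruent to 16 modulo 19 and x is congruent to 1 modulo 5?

16

x ≡ 1 (mod 5) gives x ∈ {1, 6, 11, 16}.
The first of these with x mod 19 = 16 is 16.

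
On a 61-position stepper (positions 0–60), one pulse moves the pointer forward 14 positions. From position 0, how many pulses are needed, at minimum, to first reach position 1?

14·48 = 672 = 11·61 + 1, so 14⁻¹ ≡ 48 (mod 61).

48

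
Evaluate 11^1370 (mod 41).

Square-and-reduce mod 41: 11^1≡11, 11^2≡39, 11^4≡4, 11^8≡16, 11^16≡10, 11^32≡18, 11^64≡37, 11^128≡16, 11^256≡10, 11^512≡18, 11^1024≡37.
1370 = 2 + 8 + 16 + 64 + 256 + 1024, so 11^1370 ≡ 39·16·10·37·10·37 ≡ 9 (mod 41).

9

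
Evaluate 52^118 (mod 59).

49

Successive squares of 52 mod 59: 52^1≡52, 52^2≡49, 52^4≡41, 52^8≡29, 52^16≡15, 52^32≡48, 52^64≡3.
118 = 2 + 4 + 16 + 32 + 64, so 52^118 ≡ 49·41·15·48·3 ≡ 49 (mod 59).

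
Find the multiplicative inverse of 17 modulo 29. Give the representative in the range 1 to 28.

17·12 = 204 = 7·29 + 1, so 17⁻¹ ≡ 12 (mod 29).

12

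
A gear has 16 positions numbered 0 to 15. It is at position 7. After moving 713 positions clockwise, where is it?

713 mod 16 = 9 (since 44·16 = 704).
(7 + 9) mod 16 = 0.

0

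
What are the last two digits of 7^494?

49

By repeated squaring mod 100: 7^1≡7, 7^2≡49, 7^4≡1, 7^8≡1, 7^16≡1, 7^32≡1, 7^64≡1, 7^128≡1, 7^256≡1.
Since 494 = 2 + 4 + 8 + 32 + 64 + 128 + 256 in binary, 7^494 ≡ 49·1·1·1·1·1·1 ≡ 49 (mod 100).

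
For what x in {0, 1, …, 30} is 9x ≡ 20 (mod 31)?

9⁻¹ ≡ 7 (mod 31) because 9·7 = 63 = 2·31 + 1.
So x ≡ 7·20 = 140 ≡ 16 (mod 31).

16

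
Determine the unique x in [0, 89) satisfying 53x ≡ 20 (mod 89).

53⁻¹ ≡ 42 (mod 89) because 53·42 = 2226 = 25·89 + 1.
So x ≡ 42·20 = 840 ≡ 39 (mod 89).
Check: 53·39 = 2067 = 23·89 + 20.

39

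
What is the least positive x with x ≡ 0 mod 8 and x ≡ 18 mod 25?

Since 25·1 ≡ 1 (mod 8), take x = 18 + 25·((0−18)·1 mod 8) = 18 + 25·6 = 168.
Check: 168 mod 8 = 0, 168 mod 25 = 18.

168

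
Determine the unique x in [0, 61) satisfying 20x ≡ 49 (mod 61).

36

20⁻¹ ≡ 58 (mod 61) because 20·58 = 1160 = 19·61 + 1.
So x ≡ 58·49 = 2842 ≡ 36 (mod 61).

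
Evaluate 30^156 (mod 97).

Successive squares of 30 mod 97: 30^1≡30, 30^2≡27, 30^4≡50, 30^8≡75, 30^16≡96, 30^32≡1, 30^64≡1, 30^128≡1.
Since 156 = 4 + 8 + 16 + 128 in binary, 30^156 ≡ 50·75·96·1 ≡ 33 (mod 97).

33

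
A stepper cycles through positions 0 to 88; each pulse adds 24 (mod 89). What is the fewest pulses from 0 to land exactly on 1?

26

89 = 3·24 + 17
24 = 1·17 + 7
17 = 2·7 + 3
7 = 2·3 + 1
3 = 3·1 + 0
Back-substituting gives 24·26 ≡ 1 (mod 89).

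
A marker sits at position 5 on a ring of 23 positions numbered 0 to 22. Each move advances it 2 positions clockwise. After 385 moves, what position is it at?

385·2 = 770.
Dividing 770 by 23 gives quotient 33 and remainder 11.
(5 + 11) mod 23 = 16.

16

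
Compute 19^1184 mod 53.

13

Successive squares of 19 mod 53: 19^1≡19, 19^2≡43, 19^4≡47, 19^8≡36, 19^16≡24, 19^32≡46, 19^64≡49, 19^128≡16, 19^256≡44, 19^512≡28, 19^1024≡42.
1184 = 32 + 128 + 1024, so 19^1184 ≡ 46·16·42 ≡ 13 (mod 53).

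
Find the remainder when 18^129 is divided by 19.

Successive squares of 18 mod 19: 18^1≡18, 18^2≡1, 18^4≡1, 18^8≡1, 18^16≡1, 18^32≡1, 18^64≡1, 18^128≡1.
129 = 1 + 128, so 18^129 ≡ 18·1 ≡ 18 (mod 19).

18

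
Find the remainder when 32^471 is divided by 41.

9

Successive squares of 32 mod 41: 32^1≡32, 32^2≡40, 32^4≡1, 32^8≡1, 32^16≡1, 32^32≡1, 32^64≡1, 32^128≡1, 32^256≡1.
471 = 1 + 2 + 4 + 16 + 64 + 128 + 256, so 32^471 ≡ 32·40·1·1·1·1·1 ≡ 9 (mod 41).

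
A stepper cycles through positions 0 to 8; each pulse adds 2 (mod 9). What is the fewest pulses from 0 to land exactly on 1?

5

9 = 4·2 + 1
2 = 2·1 + 0
Back-substituting gives 2·5 ≡ 1 (mod 9).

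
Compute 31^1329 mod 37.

Successive squares of 31 mod 37: 31^1≡31, 31^2≡36, 31^4≡1, 31^8≡1, 31^16≡1, 31^32≡1, 31^64≡1, 31^128≡1, 31^256≡1, 31^512≡1, 31^1024≡1.
Since 1329 = 1 + 16 + 32 + 256 + 1024 in binary, 31^1329 ≡ 31·1·1·1·1 ≡ 31 (mod 37).

31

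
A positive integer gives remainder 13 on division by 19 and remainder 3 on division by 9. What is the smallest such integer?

165

x ≡ 3 (mod 9) gives x ∈ {3, 12, 21, 30, 39, 48, 57, 66, …}.
The first of these with x mod 19 = 13 is 165.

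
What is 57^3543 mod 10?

3

The units digit of 57^n cycles with period 4: 7, 9, 3, 1, …
3543 leaves remainder 3 on division by 4, so 57^3543 ends in 3.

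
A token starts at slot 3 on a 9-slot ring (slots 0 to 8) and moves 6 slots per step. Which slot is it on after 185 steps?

6

185·6 = 1110.
1110 = 123·9 + 3, so 1110 mod 9 = 3.
(3 + 3) mod 9 = 6.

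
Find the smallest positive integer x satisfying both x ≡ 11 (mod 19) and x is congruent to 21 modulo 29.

Since 29·2 ≡ 1 (mod 19), take x = 21 + 29·((11−21)·2 mod 19) = 21 + 29·18 = 543.
Check: 543 mod 19 = 11, 543 mod 29 = 21.

543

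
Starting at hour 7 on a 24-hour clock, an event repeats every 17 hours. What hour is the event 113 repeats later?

8

113·17 = 1921.
Dividing 1921 by 24 gives quotient 80 and remainder 1.
(7 + 1) mod 24 = 8.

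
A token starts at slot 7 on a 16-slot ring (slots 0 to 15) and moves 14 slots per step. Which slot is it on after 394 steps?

3

394·14 = 5516.
5516 mod 16 = 12 (since 344·16 = 5504).
(7 + 12) mod 16 = 3.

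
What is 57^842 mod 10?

9

Powers of 7 mod 10 repeat with period 4: 7, 9, 3, 1.
842 leaves remainder 2 on division by 4, so 57^842 ends in 9.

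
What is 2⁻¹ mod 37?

37 = 18·2 + 1
2 = 2·1 + 0
Back-substituting gives 2·19 ≡ 1 (mod 37).

19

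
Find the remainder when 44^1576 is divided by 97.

Square-and-reduce mod 97: 44^1≡44, 44^2≡93, 44^4≡16, 44^8≡62, 44^16≡61, 44^32≡35, 44^64≡61, 44^128≡35, 44^256≡61, 44^512≡35, 44^1024≡61.
Since 1576 = 8 + 32 + 512 + 1024 in binary, 44^1576 ≡ 62·35·35·61 ≡ 36 (mod 97).

36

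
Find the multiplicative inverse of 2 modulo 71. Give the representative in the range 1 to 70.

2·36 = 72 = 1·71 + 1, so 2⁻¹ ≡ 36 (mod 71).

36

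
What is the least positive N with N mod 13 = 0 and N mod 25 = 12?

312

Since 25·12 ≡ 1 (mod 13), take x = 12 + 25·((0−12)·12 mod 13) = 12 + 25·12 = 312.
Check: 312 mod 13 = 0, 312 mod 25 = 12.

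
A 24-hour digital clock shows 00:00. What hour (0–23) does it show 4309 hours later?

13

4309 = 179·24 + 13, so 4309 mod 24 = 13.
(0 + 13) mod 24 = 13.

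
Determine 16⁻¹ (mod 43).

16·35 = 560 = 13·43 + 1, so 16⁻¹ ≡ 35 (mod 43).

35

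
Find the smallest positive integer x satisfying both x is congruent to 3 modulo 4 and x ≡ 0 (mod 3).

x ≡ 0 (mod 3) gives x ∈ {0, 3}.
The first of these with x mod 4 = 3 is 3.

3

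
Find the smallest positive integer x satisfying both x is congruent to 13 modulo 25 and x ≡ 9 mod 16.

Since 16·11 ≡ 1 (mod 25), take x = 9 + 16·((13−9)·11 mod 25) = 9 + 16·19 = 313.
Check: 313 mod 25 = 13, 313 mod 16 = 9.

313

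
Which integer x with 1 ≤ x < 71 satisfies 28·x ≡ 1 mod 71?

33

71 = 2·28 + 15
28 = 1·15 + 13
15 = 1·13 + 2
13 = 6·2 + 1
2 = 2·1 + 0
Back-substituting gives 28·33 ≡ 1 (mod 71).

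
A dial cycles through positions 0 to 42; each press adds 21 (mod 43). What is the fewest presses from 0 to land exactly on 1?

21·41 = 861 = 20·43 + 1, so 21⁻¹ ≡ 41 (mod 43).

41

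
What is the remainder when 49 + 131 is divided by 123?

57

131 mod 123 = 8 (since 1·123 = 123).
(49 + 8) mod 123 = 57.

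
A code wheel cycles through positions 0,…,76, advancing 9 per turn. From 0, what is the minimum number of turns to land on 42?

9⁻¹ ≡ 60 (mod 77) because 9·60 = 540 = 7·77 + 1.
Multiplying both sides by 60: x ≡ 60·42 = 2520 ≡ 56 (mod 77).

56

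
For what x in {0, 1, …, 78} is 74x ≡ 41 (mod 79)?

55

The inverse of 74 mod 79 is 63 (since 74·63 = 4662 ≡ 1).
Multiplying both sides by 63: x ≡ 63·41 = 2583 ≡ 55 (mod 79).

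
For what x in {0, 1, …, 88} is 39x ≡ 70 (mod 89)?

39⁻¹ ≡ 16 (mod 89) because 39·16 = 624 = 7·89 + 1.
So x ≡ 16·70 = 1120 ≡ 52 (mod 89).

52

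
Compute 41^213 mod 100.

Square-and-reduce mod 100: 41^1≡41, 41^2≡81, 41^4≡61, 41^8≡21, 41^16≡41, 41^32≡81, 41^64≡61, 41^128≡21.
Since 213 = 1 + 4 + 16 + 64 + 128 in binary, 41^213 ≡ 41·61·41·61·21 ≡ 21 (mod 100).

21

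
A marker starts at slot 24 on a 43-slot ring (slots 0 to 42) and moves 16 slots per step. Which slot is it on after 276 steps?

11

276·16 = 4416.
4416 mod 43 = 30 (since 102·43 = 4386).
(24 + 30) mod 43 = 11.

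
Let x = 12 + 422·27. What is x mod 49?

38

422·27 = 11394.
11394 − 232·49 = 26, so 11394 ≡ 26 (mod 49).
(12 + 26) mod 49 = 38.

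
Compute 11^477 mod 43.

By repeated squaring mod 43: 11^1≡11, 11^2≡35, 11^4≡21, 11^8≡11, 11^16≡35, 11^32≡21, 11^64≡11, 11^128≡35, 11^256≡21.
477 = 1 + 4 + 8 + 16 + 64 + 128 + 256, so 11^477 ≡ 11·21·11·35·11·35·21 ≡ 11 (mod 43).

11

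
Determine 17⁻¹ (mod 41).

41 = 2·17 + 7
17 = 2·7 + 3
7 = 2·3 + 1
3 = 3·1 + 0
Back-substituting gives 17·29 ≡ 1 (mod 41).

29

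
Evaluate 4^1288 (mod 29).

Successive squares of 4 mod 29: 4^1≡4, 4^2≡16, 4^4≡24, 4^8≡25, 4^16≡16, 4^32≡24, 4^64≡25, 4^128≡16, 4^256≡24, 4^512≡25, 4^1024≡16.
1288 = 8 + 256 + 1024, so 4^1288 ≡ 25·24·16 ≡ 1 (mod 29).

1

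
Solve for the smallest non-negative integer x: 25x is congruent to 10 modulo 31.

25⁻¹ ≡ 5 (mod 31) because 25·5 = 125 = 4·31 + 1.
So x ≡ 5·10 = 50 ≡ 19 (mod 31).
Check: 25·19 = 475 = 15·31 + 10.

19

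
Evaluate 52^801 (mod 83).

34

Successive squares of 52 mod 83: 52^1≡52, 52^2≡48, 52^4≡63, 52^8≡68, 52^16≡59, 52^32≡78, 52^64≡25, 52^128≡44, 52^256≡27, 52^512≡65.
Since 801 = 1 + 32 + 256 + 512 in binary, 52^801 ≡ 52·78·27·65 ≡ 34 (mod 83).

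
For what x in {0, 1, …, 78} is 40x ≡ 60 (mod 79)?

40⁻¹ ≡ 2 (mod 79) because 40·2 = 80 = 1·79 + 1.
So x ≡ 2·60 = 120 ≡ 41 (mod 79).

41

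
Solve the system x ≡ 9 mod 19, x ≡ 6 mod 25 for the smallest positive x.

x ≡ 9 (mod 19) gives x ∈ {9, 28, 47, 66, 85, 104, 123, 142, …}.
The first of these with x mod 25 = 6 is 256.

256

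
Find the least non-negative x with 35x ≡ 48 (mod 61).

31

35⁻¹ ≡ 7 (mod 61) because 35·7 = 245 = 4·61 + 1.
So x ≡ 7·48 = 336 ≡ 31 (mod 61).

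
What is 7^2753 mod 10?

Last digits of 7^n: 7, 9, 3, 1 (period 4).
2753 mod 4 = 1, so the last digit matches 7^1 = 7.

7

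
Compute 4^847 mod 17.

Square-and-reduce mod 17: 4^1≡4, 4^2≡16, 4^4≡1, 4^8≡1, 4^16≡1, 4^32≡1, 4^64≡1, 4^128≡1, 4^256≡1, 4^512≡1.
847 = 1 + 2 + 4 + 8 + 64 + 256 + 512, so 4^847 ≡ 4·16·1·1·1·1·1 ≡ 13 (mod 17).

13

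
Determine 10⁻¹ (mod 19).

2

10·2 = 20 = 1·19 + 1, so 10⁻¹ ≡ 2 (mod 19).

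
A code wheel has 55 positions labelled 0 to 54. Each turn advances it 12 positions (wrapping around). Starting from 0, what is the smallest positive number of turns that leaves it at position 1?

55 = 4·12 + 7
12 = 1·7 + 5
7 = 1·5 + 2
5 = 2·2 + 1
2 = 2·1 + 0
Back-substituting gives 12·23 ≡ 1 (mod 55).

23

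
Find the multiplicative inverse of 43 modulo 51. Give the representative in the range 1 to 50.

43·19 = 817 = 16·51 + 1, so 43⁻¹ ≡ 19 (mod 51).

19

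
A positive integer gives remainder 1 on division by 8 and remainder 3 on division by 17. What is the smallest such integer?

105

Since 17·1 ≡ 1 (mod 8), take x = 3 + 17·((1−3)·1 mod 8) = 3 + 17·6 = 105.
Check: 105 mod 8 = 1, 105 mod 17 = 3.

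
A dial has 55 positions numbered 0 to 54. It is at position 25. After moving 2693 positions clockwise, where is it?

2693 = 48·55 + 53, so 2693 mod 55 = 53.
(25 + 53) mod 55 = 23.

23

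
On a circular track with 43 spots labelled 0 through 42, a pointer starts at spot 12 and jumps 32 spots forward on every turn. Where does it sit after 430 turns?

12

430·32 = 13760.
Dividing 13760 by 43 gives quotient 320 and remainder 0.
(12 + 0) mod 43 = 12.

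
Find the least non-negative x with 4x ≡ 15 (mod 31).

27

4⁻¹ ≡ 8 (mod 31) because 4·8 = 32 = 1·31 + 1.
So x ≡ 8·15 = 120 ≡ 27 (mod 31).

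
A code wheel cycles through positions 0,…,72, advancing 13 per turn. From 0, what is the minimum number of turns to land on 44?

13⁻¹ ≡ 45 (mod 73) because 13·45 = 585 = 8·73 + 1.
Multiplying both sides by 45: x ≡ 45·44 = 1980 ≡ 9 (mod 73).

9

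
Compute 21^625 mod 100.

1

Square-and-reduce mod 100: 21^1≡21, 21^2≡41, 21^4≡81, 21^8≡61, 21^16≡21, 21^32≡41, 21^64≡81, 21^128≡61, 21^256≡21, 21^512≡41.
625 = 1 + 16 + 32 + 64 + 512, so 21^625 ≡ 21·21·41·81·41 ≡ 1 (mod 100).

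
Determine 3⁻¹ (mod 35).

12

3·12 = 36 = 1·35 + 1, so 3⁻¹ ≡ 12 (mod 35).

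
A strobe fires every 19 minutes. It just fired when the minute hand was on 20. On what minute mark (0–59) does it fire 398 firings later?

22

398·19 = 7562.
Dividing 7562 by 60 gives quotient 126 and remainder 2.
(20 + 2) mod 60 = 22.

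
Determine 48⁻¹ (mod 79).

79 = 1·48 + 31
48 = 1·31 + 17
31 = 1·17 + 14
17 = 1·14 + 3
14 = 4·3 + 2
3 = 1·2 + 1
2 = 2·1 + 0
Back-substituting gives 48·28 ≡ 1 (mod 79).

28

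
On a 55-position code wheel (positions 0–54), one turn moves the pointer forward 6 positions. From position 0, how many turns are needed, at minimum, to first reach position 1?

6·46 = 276 = 5·55 + 1, so 6⁻¹ ≡ 46 (mod 55).

46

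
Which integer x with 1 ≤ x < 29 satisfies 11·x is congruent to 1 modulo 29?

8

29 = 2·11 + 7
11 = 1·7 + 4
7 = 1·4 + 3
4 = 1·3 + 1
3 = 3·1 + 0
Back-substituting gives 11·8 ≡ 1 (mod 29).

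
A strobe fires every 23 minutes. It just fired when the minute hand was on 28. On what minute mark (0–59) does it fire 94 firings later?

94·23 = 2162.
2162 − 36·60 = 2, so 2162 ≡ 2 (mod 60).
(28 + 2) mod 60 = 30.

30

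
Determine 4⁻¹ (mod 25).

25 = 6·4 + 1
4 = 4·1 + 0
Back-substituting gives 4·19 ≡ 1 (mod 25).

19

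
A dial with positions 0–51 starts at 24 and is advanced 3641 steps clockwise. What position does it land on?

3641 mod 52 = 1 (since 70·52 = 3640).
(24 + 1) mod 52 = 25.

25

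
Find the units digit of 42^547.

The units digit of 42^n cycles with period 4: 2, 4, 8, 6, …
547 mod 4 = 3, so the last digit matches 2^3 = 8.

8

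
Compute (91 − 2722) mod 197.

127

2722 − 13·197 = 161, so 2722 ≡ 161 (mod 197).
(91 − 161) mod 197 = 127.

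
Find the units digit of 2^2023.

8

Powers of 2 mod 10 repeat with period 4: 2, 4, 8, 6.
2023 leaves remainder 3 on division by 4, so 2^2023 ends in 8.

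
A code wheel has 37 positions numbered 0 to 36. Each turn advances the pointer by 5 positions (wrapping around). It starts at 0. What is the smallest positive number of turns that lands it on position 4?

5⁻¹ ≡ 15 (mod 37) because 5·15 = 75 = 2·37 + 1.
So x ≡ 15·4 = 60 ≡ 23 (mod 37).
Check: 5·23 = 115 = 3·37 + 4.

23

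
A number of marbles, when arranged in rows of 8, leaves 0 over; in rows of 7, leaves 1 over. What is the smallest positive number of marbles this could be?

Since 7·7 ≡ 1 (mod 8), take x = 1 + 7·((0−1)·7 mod 8) = 1 + 7·1 = 8.
Check: 8 mod 8 = 0, 8 mod 7 = 1.

8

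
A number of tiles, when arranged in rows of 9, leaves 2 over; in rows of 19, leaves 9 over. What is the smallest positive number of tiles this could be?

47

x ≡ 2 (mod 9) gives x ∈ {2, 11, 20, 29, 38, 47}.
The first of these with x mod 19 = 9 is 47.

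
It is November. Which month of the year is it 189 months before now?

189 − 15·12 = 9, so 189 ≡ 9 (mod 12).
November − 9 months → February.

February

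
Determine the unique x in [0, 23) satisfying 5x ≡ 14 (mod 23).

The inverse of 5 mod 23 is 14 (since 5·14 = 70 ≡ 1).
So x ≡ 14·14 = 196 ≡ 12 (mod 23).

12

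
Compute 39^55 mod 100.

99

Successive squares of 39 mod 100: 39^1≡39, 39^2≡21, 39^4≡41, 39^8≡81, 39^16≡61, 39^32≡21.
Since 55 = 1 + 2 + 4 + 16 + 32 in binary, 39^55 ≡ 39·21·41·61·21 ≡ 99 (mod 100).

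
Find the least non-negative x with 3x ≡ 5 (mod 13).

6

3⁻¹ ≡ 9 (mod 13) because 3·9 = 27 = 2·13 + 1.
So x ≡ 9·5 = 45 ≡ 6 (mod 13).
Check: 3·6 = 18 = 1·13 + 5.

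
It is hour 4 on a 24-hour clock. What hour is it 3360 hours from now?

3360 mod 24 = 0 (since 140·24 = 3360).
(4 + 0) mod 24 = 4.

4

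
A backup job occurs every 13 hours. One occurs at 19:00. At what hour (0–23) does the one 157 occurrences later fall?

157·13 = 2041.
Dividing 2041 by 24 gives quotient 85 and remainder 1.
(19 + 1) mod 24 = 20.

20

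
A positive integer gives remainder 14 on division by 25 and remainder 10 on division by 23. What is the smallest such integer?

x ≡ 10 (mod 23) gives x ∈ {10, 33, 56, 79, 102, 125, 148, 171, …}.
The first of these with x mod 25 = 14 is 539.

539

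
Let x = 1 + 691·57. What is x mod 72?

691·57 = 39387.
39387 = 547·72 + 3, so 39387 mod 72 = 3.
(1 + 3) mod 72 = 4.

4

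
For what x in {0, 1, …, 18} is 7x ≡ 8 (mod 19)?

12

7⁻¹ ≡ 11 (mod 19) because 7·11 = 77 = 4·19 + 1.
So x ≡ 11·8 = 88 ≡ 12 (mod 19).
Check: 7·12 = 84 = 4·19 + 8.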